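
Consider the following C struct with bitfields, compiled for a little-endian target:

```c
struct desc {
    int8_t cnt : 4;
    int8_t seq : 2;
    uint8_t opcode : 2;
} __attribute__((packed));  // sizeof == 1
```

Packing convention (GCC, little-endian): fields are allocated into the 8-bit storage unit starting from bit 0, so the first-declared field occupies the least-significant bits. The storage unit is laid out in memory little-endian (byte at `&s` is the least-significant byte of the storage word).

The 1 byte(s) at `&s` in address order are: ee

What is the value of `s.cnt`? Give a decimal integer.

-2

[0]=0xee (little-endian) → word 0xee
cnt [0+:4] = (word>>0) & 0xf = 14  ←
seq [4+:2] = (word>>4) & 0x3 = 2
opcode [6+:2] = (word>>6) & 0x3 = 3
cnt signed 4b, MSB=1: 14 - 16 = -2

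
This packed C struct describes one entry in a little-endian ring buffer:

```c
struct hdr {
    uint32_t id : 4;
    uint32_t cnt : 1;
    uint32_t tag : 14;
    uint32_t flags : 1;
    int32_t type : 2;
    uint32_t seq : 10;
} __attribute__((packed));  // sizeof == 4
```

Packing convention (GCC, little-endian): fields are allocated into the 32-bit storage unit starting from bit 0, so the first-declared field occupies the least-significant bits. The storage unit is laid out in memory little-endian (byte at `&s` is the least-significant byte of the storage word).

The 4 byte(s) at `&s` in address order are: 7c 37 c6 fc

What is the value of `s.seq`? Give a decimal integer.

1011

[0]=0x7c [1]=0x37 [2]=0xc6 [3]=0xfc (little-endian) → word 0xfcc6377c
id [0+:4] = (word>>0) & 0xf = 12
cnt [4+:1] = (word>>4) & 0x1 = 1
tag [5+:14] = (word>>5) & 0x3fff = 12731
flags [19+:1] = (word>>19) & 0x1 = 0
type [20+:2] = (word>>20) & 0x3 = 0
seq [22+:10] = (word>>22) & 0x3ff = 1011  ←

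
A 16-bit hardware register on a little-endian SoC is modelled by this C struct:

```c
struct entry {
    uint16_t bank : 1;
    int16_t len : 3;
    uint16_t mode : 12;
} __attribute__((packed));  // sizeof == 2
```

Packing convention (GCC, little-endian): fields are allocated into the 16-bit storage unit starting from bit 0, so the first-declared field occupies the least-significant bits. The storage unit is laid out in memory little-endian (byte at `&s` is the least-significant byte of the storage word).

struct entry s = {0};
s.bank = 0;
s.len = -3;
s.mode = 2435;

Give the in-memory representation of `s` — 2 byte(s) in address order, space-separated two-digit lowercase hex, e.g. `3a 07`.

[0+:1] bank=0 & 0x1 = 0x0; word=0x0000
[1+:3] len=-3 & 0x7 = 0x5; word=0x000a
[4+:12] mode=2435 & 0xfff = 0x983; word=0x983a
word = 0x983a → little-endian bytes:
  [0]=0x3a  [1]=0x98

3a 98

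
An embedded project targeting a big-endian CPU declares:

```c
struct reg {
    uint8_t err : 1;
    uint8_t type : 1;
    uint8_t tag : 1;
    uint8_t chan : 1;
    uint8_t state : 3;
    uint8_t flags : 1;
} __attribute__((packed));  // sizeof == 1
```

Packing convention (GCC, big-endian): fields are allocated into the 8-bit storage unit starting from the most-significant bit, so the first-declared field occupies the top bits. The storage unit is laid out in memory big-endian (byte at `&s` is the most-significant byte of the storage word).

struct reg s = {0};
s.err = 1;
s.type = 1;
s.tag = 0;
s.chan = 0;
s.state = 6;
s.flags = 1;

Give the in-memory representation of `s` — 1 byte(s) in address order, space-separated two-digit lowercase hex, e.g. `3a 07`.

err (1b) val=1 bits=0x1 at bit 7: 0x80
type (1b) val=1 bits=0x1 at bit 6: 0xc0
tag (1b) val=0 bits=0x0 at bit 5: 0xc0
chan (1b) val=0 bits=0x0 at bit 4: 0xc0
state (3b) val=6 bits=0x6 at bit 1: 0xcc
flags (1b) val=1 bits=0x1 at bit 0: 0xcd
word = 0xcd → big-endian bytes:
  [0]=0xcd

cd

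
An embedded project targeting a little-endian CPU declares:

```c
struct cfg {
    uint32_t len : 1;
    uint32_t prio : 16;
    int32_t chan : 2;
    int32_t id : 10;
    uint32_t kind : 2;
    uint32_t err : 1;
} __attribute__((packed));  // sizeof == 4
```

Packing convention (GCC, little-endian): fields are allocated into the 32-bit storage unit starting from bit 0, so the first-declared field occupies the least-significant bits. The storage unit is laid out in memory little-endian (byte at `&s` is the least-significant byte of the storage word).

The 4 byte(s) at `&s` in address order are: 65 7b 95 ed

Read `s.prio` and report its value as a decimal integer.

[0]=0x65 [1]=0x7b [2]=0x95 [3]=0xed (little-endian) → word 0xed957b65
len:1 @ bit 0 → (0xed957b65>>0)&0x1 = 0x1
prio:16 @ bit 1 → (0xed957b65>>1)&0xffff = 0xbdb2  ←
chan:2 @ bit 17 → (0xed957b65>>17)&0x3 = 0x2
id:10 @ bit 19 → (0xed957b65>>19)&0x3ff = 0x1b2
kind:2 @ bit 29 → (0xed957b65>>29)&0x3 = 0x3
err:1 @ bit 31 → (0xed957b65>>31)&0x1 = 0x1

48562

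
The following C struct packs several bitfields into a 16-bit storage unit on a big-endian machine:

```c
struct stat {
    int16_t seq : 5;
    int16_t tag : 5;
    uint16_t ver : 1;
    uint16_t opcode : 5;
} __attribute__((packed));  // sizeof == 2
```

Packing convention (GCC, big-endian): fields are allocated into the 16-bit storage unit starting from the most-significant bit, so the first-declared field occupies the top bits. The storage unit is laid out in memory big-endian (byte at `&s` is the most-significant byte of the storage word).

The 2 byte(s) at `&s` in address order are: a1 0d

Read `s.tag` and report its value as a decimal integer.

4

[0]=0xa1 [1]=0x0d (big-endian) → word 0xa10d
seq:5 @ bit 11 → (0xa10d>>11)&0x1f = 0x14
tag:5 @ bit 6 → (0xa10d>>6)&0x1f = 0x4  ←
ver:1 @ bit 5 → (0xa10d>>5)&0x1 = 0x0
opcode:5 @ bit 0 → (0xa10d>>0)&0x1f = 0xd
tag signed 5b, MSB=0: value = 4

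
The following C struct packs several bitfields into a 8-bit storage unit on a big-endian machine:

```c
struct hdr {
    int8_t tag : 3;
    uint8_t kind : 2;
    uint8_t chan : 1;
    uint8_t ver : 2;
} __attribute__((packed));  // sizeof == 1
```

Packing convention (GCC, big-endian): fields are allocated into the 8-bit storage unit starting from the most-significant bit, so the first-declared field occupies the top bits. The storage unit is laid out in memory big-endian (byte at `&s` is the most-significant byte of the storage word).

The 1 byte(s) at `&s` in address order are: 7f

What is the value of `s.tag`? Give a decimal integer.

[0]=0x7f (big-endian) → word 0x7f
tag:3 @ bit 5 → (0x7f>>5)&0x7 = 0x3  ←
kind:2 @ bit 3 → (0x7f>>3)&0x3 = 0x3
chan:1 @ bit 2 → (0x7f>>2)&0x1 = 0x1
ver:2 @ bit 0 → (0x7f>>0)&0x3 = 0x3
tag signed 3b, MSB=0: value = 3

3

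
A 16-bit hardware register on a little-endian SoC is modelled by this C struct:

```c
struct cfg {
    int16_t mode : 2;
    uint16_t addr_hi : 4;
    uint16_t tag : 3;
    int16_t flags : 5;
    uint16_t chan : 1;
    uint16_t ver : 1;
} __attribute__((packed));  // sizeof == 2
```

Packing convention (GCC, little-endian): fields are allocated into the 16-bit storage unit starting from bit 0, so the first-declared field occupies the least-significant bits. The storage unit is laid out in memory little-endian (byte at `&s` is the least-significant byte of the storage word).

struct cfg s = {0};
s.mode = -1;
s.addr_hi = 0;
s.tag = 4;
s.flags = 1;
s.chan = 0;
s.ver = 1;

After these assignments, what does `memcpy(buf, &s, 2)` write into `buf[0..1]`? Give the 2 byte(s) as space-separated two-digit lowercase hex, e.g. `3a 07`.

mode (2b) val=-1 bits=0x3 at bit 0: 0x0003
addr_hi (4b) val=0 bits=0x0 at bit 2: 0x0003
tag (3b) val=4 bits=0x4 at bit 6: 0x0103
flags (5b) val=1 bits=0x1 at bit 9: 0x0303
chan (1b) val=0 bits=0x0 at bit 14: 0x0303
ver (1b) val=1 bits=0x1 at bit 15: 0x8303
word = 0x8303 → little-endian bytes:
  [0]=0x03  [1]=0x83

03 83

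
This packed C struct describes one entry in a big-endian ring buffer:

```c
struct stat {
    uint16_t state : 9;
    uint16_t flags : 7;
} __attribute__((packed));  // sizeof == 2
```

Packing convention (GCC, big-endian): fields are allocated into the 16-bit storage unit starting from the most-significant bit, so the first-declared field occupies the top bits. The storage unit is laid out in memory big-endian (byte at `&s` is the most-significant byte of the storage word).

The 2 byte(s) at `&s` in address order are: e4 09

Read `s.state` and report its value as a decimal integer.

456

[0]=0xe4 [1]=0x09 (big-endian) → word 0xe409
state [7+:9] = (word>>7) & 0x1ff = 456  ←
flags [0+:7] = (word>>0) & 0x7f = 9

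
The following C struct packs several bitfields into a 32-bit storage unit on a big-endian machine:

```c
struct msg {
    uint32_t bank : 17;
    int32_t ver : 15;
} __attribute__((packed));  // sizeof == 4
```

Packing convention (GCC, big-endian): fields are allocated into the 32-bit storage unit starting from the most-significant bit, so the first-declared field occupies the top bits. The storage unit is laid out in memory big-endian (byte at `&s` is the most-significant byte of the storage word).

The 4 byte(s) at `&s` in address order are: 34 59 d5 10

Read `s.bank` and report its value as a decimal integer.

[0]=0x34 [1]=0x59 [2]=0xd5 [3]=0x10 (big-endian) → word 0x3459d510
bank [15+:17] = (word>>15) & 0x1ffff = 26803  ←
ver [0+:15] = (word>>0) & 0x7fff = 21776

26803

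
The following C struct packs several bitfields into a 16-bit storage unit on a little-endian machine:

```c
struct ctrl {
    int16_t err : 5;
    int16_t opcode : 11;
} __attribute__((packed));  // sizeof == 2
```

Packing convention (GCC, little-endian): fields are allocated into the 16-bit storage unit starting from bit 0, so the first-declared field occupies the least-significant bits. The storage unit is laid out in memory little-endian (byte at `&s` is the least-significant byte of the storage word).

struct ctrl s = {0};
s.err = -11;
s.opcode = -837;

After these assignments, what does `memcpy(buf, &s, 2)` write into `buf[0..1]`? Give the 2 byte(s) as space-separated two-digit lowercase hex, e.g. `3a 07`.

75 97

err (5b) val=-11 bits=0x15 at bit 0: 0x0015
opcode (11b) val=-837 bits=0x4bb at bit 5: 0x9775
word = 0x9775 → little-endian bytes:
  [0]=0x75  [1]=0x97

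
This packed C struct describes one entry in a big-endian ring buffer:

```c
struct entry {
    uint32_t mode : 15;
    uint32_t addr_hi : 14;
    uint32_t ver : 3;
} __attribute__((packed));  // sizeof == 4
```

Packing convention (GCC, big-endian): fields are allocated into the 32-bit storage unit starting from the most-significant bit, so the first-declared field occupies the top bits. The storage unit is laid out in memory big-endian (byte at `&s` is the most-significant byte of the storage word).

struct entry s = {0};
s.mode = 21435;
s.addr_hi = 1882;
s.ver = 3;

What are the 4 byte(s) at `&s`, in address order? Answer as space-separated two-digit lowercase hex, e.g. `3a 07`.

mode:15 = 21435 → 0x53bb << 17 → word 0xa7760000
addr_hi:14 = 1882 → 0x75a << 3 → word 0xa7763ad0
ver:3 = 3 → 0x3 << 0 → word 0xa7763ad3
word = 0xa7763ad3 → big-endian bytes:
  [0]=0xa7  [1]=0x76  [2]=0x3a  [3]=0xd3

a7 76 3a d3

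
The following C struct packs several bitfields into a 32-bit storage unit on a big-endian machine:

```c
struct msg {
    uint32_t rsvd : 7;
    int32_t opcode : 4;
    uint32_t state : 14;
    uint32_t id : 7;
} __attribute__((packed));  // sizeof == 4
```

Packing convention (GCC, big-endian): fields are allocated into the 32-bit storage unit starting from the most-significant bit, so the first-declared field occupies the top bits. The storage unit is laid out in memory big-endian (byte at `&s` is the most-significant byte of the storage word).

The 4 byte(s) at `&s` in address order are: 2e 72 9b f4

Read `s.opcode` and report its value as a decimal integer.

3

[0]=0x2e [1]=0x72 [2]=0x9b [3]=0xf4 (big-endian) → word 0x2e729bf4
rsvd [25+:7] = (word>>25) & 0x7f = 23
opcode [21+:4] = (word>>21) & 0xf = 3  ←
state [7+:14] = (word>>7) & 0x3fff = 9527
id [0+:7] = (word>>0) & 0x7f = 116
opcode signed 4b, MSB=0: value = 3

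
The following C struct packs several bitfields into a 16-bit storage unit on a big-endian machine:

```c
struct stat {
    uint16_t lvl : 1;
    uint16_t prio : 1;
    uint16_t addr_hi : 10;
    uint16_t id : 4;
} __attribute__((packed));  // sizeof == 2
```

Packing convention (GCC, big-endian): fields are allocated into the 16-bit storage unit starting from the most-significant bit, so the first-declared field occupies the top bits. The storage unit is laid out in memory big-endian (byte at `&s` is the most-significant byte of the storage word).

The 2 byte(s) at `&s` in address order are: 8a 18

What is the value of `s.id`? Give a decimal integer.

8

[0]=0x8a [1]=0x18 (big-endian) → word 0x8a18
lvl [15+:1] = (word>>15) & 0x1 = 1
prio [14+:1] = (word>>14) & 0x1 = 0
addr_hi [4+:10] = (word>>4) & 0x3ff = 161
id [0+:4] = (word>>0) & 0xf = 8  ←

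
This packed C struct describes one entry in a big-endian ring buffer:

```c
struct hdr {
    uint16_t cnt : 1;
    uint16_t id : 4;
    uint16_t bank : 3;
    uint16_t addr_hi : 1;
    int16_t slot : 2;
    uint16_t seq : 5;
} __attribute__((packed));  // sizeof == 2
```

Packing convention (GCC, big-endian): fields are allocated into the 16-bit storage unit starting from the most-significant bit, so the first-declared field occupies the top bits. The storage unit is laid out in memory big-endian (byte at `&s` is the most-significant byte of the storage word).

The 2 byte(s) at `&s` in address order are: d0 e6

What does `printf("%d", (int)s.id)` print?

10

[0]=0xd0 [1]=0xe6 (big-endian) → word 0xd0e6
cnt:1 @ bit 15 → (0xd0e6>>15)&0x1 = 0x1
id:4 @ bit 11 → (0xd0e6>>11)&0xf = 0xa  ←
bank:3 @ bit 8 → (0xd0e6>>8)&0x7 = 0x0
addr_hi:1 @ bit 7 → (0xd0e6>>7)&0x1 = 0x1
slot:2 @ bit 5 → (0xd0e6>>5)&0x3 = 0x3
seq:5 @ bit 0 → (0xd0e6>>0)&0x1f = 0x6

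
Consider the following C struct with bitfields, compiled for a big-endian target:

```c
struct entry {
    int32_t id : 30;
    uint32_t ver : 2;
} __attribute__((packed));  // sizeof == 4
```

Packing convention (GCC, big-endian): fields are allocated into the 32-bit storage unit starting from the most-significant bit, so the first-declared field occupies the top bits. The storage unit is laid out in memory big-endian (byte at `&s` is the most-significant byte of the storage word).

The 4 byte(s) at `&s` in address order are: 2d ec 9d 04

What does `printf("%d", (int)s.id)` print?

192620353

[0]=0x2d [1]=0xec [2]=0x9d [3]=0x04 (big-endian) → word 0x2dec9d04
id:30 @ bit 2 → (0x2dec9d04>>2)&0x3fffffff = 0xb7b2741  ←
ver:2 @ bit 0 → (0x2dec9d04>>0)&0x3 = 0x0
id signed 30b, MSB=0: value = 192620353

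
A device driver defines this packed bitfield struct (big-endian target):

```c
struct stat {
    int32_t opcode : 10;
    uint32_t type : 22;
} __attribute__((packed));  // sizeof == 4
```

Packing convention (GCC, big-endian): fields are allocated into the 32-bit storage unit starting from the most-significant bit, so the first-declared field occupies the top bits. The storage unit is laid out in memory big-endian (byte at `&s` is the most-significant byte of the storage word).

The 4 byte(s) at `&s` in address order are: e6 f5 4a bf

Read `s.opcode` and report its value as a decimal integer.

[0]=0xe6 [1]=0xf5 [2]=0x4a [3]=0xbf (big-endian) → word 0xe6f54abf
opcode [22+:10] = (word>>22) & 0x3ff = 923  ←
type [0+:22] = (word>>0) & 0x3fffff = 3492543
opcode signed 10b, MSB=1: 923 - 1024 = -101

-101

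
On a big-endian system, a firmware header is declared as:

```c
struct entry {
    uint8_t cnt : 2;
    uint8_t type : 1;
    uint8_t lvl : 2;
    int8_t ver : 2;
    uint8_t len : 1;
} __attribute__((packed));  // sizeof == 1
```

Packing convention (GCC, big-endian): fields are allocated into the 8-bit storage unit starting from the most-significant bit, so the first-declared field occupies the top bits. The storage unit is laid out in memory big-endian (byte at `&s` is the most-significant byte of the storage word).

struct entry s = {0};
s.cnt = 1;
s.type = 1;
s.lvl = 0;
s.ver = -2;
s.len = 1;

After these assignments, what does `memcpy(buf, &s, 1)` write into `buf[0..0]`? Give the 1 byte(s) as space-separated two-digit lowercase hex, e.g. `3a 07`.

[6+:2] cnt=1 & 0x3 = 0x1; word=0x40
[5+:1] type=1 & 0x1 = 0x1; word=0x60
[3+:2] lvl=0 & 0x3 = 0x0; word=0x60
[1+:2] ver=-2 & 0x3 = 0x2; word=0x64
[0+:1] len=1 & 0x1 = 0x1; word=0x65
word = 0x65 → big-endian bytes:
  [0]=0x65

65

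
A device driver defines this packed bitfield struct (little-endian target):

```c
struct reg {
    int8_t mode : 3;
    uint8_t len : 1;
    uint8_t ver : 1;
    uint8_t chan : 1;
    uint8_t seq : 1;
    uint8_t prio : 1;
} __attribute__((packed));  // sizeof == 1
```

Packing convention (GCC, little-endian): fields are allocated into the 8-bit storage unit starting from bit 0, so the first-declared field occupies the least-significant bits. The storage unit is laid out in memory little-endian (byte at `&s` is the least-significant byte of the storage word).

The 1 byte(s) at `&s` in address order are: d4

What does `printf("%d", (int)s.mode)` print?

[0]=0xd4 (little-endian) → word 0xd4
mode [0+:3] = (word>>0) & 0x7 = 4  ←
len [3+:1] = (word>>3) & 0x1 = 0
ver [4+:1] = (word>>4) & 0x1 = 1
chan [5+:1] = (word>>5) & 0x1 = 0
seq [6+:1] = (word>>6) & 0x1 = 1
prio [7+:1] = (word>>7) & 0x1 = 1
mode signed 3b, MSB=1: 4 - 8 = -4

-4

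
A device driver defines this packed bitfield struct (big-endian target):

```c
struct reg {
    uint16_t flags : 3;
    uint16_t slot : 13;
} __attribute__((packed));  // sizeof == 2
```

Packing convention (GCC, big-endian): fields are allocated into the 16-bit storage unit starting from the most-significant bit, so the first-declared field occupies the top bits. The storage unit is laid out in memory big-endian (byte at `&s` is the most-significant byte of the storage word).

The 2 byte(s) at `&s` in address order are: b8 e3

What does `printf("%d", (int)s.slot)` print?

6371

[0]=0xb8 [1]=0xe3 (big-endian) → word 0xb8e3
flags:3 @ bit 13 → (0xb8e3>>13)&0x7 = 0x5
slot:13 @ bit 0 → (0xb8e3>>0)&0x1fff = 0x18e3  ←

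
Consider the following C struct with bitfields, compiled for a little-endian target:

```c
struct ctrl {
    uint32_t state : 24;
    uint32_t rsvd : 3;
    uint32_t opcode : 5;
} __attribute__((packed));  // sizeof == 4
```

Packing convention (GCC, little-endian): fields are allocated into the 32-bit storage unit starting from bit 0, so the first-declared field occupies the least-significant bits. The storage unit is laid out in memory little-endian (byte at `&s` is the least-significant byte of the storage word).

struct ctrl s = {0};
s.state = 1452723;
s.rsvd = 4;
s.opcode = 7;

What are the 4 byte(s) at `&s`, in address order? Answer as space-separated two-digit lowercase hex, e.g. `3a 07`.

b3 2a 16 3c

state (24b) val=1452723 bits=0x162ab3 at bit 0: 0x00162ab3
rsvd (3b) val=4 bits=0x4 at bit 24: 0x04162ab3
opcode (5b) val=7 bits=0x7 at bit 27: 0x3c162ab3
word = 0x3c162ab3 → little-endian bytes:
  [0]=0xb3  [1]=0x2a  [2]=0x16  [3]=0x3c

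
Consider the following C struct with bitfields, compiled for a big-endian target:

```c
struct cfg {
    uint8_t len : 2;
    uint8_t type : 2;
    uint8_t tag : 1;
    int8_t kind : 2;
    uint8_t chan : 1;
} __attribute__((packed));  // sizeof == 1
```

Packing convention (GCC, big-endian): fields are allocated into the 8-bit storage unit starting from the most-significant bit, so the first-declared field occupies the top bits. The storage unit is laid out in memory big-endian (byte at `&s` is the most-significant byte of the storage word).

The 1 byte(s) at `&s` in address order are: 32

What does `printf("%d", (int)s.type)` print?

3

[0]=0x32 (big-endian) → word 0x32
len:2 @ bit 6 → (0x32>>6)&0x3 = 0x0
type:2 @ bit 4 → (0x32>>4)&0x3 = 0x3  ←
tag:1 @ bit 3 → (0x32>>3)&0x1 = 0x0
kind:2 @ bit 1 → (0x32>>1)&0x3 = 0x1
chan:1 @ bit 0 → (0x32>>0)&0x1 = 0x0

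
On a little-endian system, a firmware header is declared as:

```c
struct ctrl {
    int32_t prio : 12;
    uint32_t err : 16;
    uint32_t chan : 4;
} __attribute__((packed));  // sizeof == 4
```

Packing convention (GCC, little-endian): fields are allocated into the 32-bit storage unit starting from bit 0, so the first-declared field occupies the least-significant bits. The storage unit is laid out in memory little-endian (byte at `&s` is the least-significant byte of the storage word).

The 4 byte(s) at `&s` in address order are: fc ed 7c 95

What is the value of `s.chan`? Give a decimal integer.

[0]=0xfc [1]=0xed [2]=0x7c [3]=0x95 (little-endian) → word 0x957cedfc
prio [0+:12] = (word>>0) & 0xfff = 3580
err [12+:16] = (word>>12) & 0xffff = 22478
chan [28+:4] = (word>>28) & 0xf = 9  ←

9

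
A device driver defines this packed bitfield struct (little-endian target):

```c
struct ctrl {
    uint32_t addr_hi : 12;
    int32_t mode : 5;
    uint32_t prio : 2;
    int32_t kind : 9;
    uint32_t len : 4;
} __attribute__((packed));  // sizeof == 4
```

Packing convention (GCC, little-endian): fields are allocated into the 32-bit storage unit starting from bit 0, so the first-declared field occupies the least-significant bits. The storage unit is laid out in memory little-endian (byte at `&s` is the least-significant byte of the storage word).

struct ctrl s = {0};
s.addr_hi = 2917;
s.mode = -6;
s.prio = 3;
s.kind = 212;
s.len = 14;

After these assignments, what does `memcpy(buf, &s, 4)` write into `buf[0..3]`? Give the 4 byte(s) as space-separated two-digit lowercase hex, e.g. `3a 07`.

65 ab a7 e6

addr_hi:12 = 2917 → 0xb65 << 0 → word 0x00000b65
mode:5 = -6 → 0x1a << 12 → word 0x0001ab65
prio:2 = 3 → 0x3 << 17 → word 0x0007ab65
kind:9 = 212 → 0xd4 << 19 → word 0x06a7ab65
len:4 = 14 → 0xe << 28 → word 0xe6a7ab65
word = 0xe6a7ab65 → little-endian bytes:
  [0]=0x65  [1]=0xab  [2]=0xa7  [3]=0xe6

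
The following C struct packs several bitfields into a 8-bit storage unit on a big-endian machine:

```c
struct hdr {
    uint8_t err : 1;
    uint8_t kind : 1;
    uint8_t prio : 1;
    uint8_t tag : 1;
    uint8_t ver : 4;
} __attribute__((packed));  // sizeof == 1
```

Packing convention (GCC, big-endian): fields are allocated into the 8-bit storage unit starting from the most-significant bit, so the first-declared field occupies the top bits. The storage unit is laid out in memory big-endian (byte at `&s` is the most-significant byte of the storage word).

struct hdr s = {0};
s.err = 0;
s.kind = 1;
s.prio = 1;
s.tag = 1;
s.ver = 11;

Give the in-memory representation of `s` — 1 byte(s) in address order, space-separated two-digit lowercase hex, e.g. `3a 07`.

7b

[7+:1] err=0 & 0x1 = 0x0; word=0x00
[6+:1] kind=1 & 0x1 = 0x1; word=0x40
[5+:1] prio=1 & 0x1 = 0x1; word=0x60
[4+:1] tag=1 & 0x1 = 0x1; word=0x70
[0+:4] ver=11 & 0xf = 0xb; word=0x7b
word = 0x7b → big-endian bytes:
  [0]=0x7b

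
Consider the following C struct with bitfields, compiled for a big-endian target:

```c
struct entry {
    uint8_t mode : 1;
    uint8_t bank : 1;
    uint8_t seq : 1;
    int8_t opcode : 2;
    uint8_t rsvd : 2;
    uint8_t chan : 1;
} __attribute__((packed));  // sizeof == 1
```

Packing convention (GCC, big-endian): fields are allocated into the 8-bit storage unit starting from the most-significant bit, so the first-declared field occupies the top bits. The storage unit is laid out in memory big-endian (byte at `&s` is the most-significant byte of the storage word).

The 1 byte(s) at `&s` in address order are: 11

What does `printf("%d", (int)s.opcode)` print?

[0]=0x11 (big-endian) → word 0x11
mode [7+:1] = (word>>7) & 0x1 = 0
bank [6+:1] = (word>>6) & 0x1 = 0
seq [5+:1] = (word>>5) & 0x1 = 0
opcode [3+:2] = (word>>3) & 0x3 = 2  ←
rsvd [1+:2] = (word>>1) & 0x3 = 0
chan [0+:1] = (word>>0) & 0x1 = 1
opcode signed 2b, MSB=1: 2 - 4 = -2

-2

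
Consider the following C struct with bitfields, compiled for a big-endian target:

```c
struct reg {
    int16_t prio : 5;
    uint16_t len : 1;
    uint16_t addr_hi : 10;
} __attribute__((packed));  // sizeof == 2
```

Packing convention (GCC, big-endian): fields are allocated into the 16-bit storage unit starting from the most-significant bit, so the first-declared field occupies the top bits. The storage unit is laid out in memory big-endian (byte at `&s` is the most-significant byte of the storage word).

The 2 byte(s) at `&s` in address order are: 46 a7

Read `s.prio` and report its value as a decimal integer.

[0]=0x46 [1]=0xa7 (big-endian) → word 0x46a7
prio [11+:5] = (word>>11) & 0x1f = 8  ←
len [10+:1] = (word>>10) & 0x1 = 1
addr_hi [0+:10] = (word>>0) & 0x3ff = 679
prio signed 5b, MSB=0: value = 8

8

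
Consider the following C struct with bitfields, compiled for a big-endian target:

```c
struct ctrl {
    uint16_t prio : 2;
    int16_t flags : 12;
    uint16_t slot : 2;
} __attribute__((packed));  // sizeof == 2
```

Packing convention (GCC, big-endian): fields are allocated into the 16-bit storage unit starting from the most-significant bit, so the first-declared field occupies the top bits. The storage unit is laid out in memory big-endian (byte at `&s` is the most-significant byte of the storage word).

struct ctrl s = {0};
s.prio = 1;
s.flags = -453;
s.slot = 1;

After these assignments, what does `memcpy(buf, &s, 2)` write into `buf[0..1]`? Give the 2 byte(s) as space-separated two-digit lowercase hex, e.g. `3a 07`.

78 ed

[14+:2] prio=1 & 0x3 = 0x1; word=0x4000
[2+:12] flags=-453 & 0xfff = 0xe3b; word=0x78ec
[0+:2] slot=1 & 0x3 = 0x1; word=0x78ed
word = 0x78ed → big-endian bytes:
  [0]=0x78  [1]=0xed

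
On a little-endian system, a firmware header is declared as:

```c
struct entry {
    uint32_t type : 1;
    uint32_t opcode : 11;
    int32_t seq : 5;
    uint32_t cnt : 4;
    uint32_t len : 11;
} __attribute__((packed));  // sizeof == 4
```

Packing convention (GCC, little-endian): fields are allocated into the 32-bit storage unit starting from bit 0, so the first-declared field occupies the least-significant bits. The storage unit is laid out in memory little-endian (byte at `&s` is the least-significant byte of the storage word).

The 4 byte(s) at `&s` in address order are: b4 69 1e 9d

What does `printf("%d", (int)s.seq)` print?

6

[0]=0xb4 [1]=0x69 [2]=0x1e [3]=0x9d (little-endian) → word 0x9d1e69b4
type:1 @ bit 0 → (0x9d1e69b4>>0)&0x1 = 0x0
opcode:11 @ bit 1 → (0x9d1e69b4>>1)&0x7ff = 0x4da
seq:5 @ bit 12 → (0x9d1e69b4>>12)&0x1f = 0x6  ←
cnt:4 @ bit 17 → (0x9d1e69b4>>17)&0xf = 0xf
len:11 @ bit 21 → (0x9d1e69b4>>21)&0x7ff = 0x4e8
seq signed 5b, MSB=0: value = 6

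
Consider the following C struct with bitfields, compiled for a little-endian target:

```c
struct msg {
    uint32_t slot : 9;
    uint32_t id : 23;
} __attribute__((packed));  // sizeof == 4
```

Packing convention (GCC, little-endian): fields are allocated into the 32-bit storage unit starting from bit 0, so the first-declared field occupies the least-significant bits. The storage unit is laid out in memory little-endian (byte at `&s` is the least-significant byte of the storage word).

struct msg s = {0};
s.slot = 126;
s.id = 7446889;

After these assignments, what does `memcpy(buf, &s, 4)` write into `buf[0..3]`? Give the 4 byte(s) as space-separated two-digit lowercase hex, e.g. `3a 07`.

[0+:9] slot=126 & 0x1ff = 0x7e; word=0x0000007e
[9+:23] id=7446889 & 0x7fffff = 0x71a169; word=0xe342d27e
word = 0xe342d27e → little-endian bytes:
  [0]=0x7e  [1]=0xd2  [2]=0x42  [3]=0xe3

7e d2 42 e3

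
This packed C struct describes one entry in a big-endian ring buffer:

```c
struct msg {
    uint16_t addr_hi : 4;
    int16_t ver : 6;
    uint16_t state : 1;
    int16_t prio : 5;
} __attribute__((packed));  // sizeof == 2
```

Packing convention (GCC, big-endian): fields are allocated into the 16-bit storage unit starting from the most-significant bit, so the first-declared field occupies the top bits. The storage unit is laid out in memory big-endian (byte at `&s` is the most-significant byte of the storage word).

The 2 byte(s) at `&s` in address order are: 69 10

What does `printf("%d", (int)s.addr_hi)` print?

[0]=0x69 [1]=0x10 (big-endian) → word 0x6910
addr_hi:4 @ bit 12 → (0x6910>>12)&0xf = 0x6  ←
ver:6 @ bit 6 → (0x6910>>6)&0x3f = 0x24
state:1 @ bit 5 → (0x6910>>5)&0x1 = 0x0
prio:5 @ bit 0 → (0x6910>>0)&0x1f = 0x10

6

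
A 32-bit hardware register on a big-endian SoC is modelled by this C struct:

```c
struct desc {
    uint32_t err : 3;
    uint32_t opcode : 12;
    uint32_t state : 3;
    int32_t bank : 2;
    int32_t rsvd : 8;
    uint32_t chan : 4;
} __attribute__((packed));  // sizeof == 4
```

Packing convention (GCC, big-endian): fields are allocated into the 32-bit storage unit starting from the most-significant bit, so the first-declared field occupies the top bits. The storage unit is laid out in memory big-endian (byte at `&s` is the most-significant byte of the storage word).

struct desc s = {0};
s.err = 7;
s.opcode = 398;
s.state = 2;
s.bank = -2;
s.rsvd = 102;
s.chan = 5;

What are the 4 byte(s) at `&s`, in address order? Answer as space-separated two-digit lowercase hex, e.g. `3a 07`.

[29+:3] err=7 & 0x7 = 0x7; word=0xe0000000
[17+:12] opcode=398 & 0xfff = 0x18e; word=0xe31c0000
[14+:3] state=2 & 0x7 = 0x2; word=0xe31c8000
[12+:2] bank=-2 & 0x3 = 0x2; word=0xe31ca000
[4+:8] rsvd=102 & 0xff = 0x66; word=0xe31ca660
[0+:4] chan=5 & 0xf = 0x5; word=0xe31ca665
word = 0xe31ca665 → big-endian bytes:
  [0]=0xe3  [1]=0x1c  [2]=0xa6  [3]=0x65

e3 1c a6 65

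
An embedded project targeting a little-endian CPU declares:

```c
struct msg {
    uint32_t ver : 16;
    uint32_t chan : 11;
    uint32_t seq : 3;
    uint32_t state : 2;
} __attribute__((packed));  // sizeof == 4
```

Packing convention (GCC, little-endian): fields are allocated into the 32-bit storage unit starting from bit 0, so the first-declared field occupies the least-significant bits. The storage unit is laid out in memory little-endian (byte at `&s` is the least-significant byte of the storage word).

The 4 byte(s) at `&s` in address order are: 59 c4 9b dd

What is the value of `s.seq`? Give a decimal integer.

3

[0]=0x59 [1]=0xc4 [2]=0x9b [3]=0xdd (little-endian) → word 0xdd9bc459
ver [0+:16] = (word>>0) & 0xffff = 50265
chan [16+:11] = (word>>16) & 0x7ff = 1435
seq [27+:3] = (word>>27) & 0x7 = 3  ←
state [30+:2] = (word>>30) & 0x3 = 3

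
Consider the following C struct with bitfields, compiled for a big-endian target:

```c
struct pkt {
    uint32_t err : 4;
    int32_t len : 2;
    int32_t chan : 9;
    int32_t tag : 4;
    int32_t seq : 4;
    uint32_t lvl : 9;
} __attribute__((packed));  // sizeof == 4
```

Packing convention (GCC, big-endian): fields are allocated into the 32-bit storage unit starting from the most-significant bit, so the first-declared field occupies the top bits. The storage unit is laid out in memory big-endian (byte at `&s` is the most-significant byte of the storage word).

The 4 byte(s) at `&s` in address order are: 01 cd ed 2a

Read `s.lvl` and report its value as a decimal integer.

[0]=0x01 [1]=0xcd [2]=0xed [3]=0x2a (big-endian) → word 0x01cded2a
err [28+:4] = (word>>28) & 0xf = 0
len [26+:2] = (word>>26) & 0x3 = 0
chan [17+:9] = (word>>17) & 0x1ff = 230
tag [13+:4] = (word>>13) & 0xf = 15
seq [9+:4] = (word>>9) & 0xf = 6
lvl [0+:9] = (word>>0) & 0x1ff = 298  ←

298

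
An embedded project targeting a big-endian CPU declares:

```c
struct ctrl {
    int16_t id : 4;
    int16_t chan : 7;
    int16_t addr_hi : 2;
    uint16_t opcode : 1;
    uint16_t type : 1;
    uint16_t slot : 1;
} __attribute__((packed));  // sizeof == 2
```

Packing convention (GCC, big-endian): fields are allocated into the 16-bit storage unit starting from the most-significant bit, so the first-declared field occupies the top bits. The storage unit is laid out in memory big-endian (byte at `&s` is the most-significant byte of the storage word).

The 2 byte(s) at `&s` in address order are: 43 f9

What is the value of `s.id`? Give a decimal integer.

4

[0]=0x43 [1]=0xf9 (big-endian) → word 0x43f9
id [12+:4] = (word>>12) & 0xf = 4  ←
chan [5+:7] = (word>>5) & 0x7f = 31
addr_hi [3+:2] = (word>>3) & 0x3 = 3
opcode [2+:1] = (word>>2) & 0x1 = 0
type [1+:1] = (word>>1) & 0x1 = 0
slot [0+:1] = (word>>0) & 0x1 = 1
id signed 4b, MSB=0: value = 4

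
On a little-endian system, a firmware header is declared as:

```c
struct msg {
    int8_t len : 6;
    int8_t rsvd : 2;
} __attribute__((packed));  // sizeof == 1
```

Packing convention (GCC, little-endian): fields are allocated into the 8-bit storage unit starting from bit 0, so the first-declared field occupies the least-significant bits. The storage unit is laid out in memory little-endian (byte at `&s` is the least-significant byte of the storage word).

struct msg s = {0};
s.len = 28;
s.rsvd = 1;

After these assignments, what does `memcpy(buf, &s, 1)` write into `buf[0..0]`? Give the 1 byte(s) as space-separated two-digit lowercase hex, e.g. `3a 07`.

[0+:6] len=28 & 0x3f = 0x1c; word=0x1c
[6+:2] rsvd=1 & 0x3 = 0x1; word=0x5c
word = 0x5c → little-endian bytes:
  [0]=0x5c

5c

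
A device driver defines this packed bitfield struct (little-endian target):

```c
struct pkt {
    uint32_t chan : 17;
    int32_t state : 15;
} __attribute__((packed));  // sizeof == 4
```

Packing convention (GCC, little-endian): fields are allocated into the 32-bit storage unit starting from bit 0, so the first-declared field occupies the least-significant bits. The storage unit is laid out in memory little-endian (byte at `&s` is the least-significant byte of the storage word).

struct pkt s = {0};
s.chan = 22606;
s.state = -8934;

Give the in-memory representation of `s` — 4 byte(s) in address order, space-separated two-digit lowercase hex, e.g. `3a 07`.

4e 58 34 ba

[0+:17] chan=22606 & 0x1ffff = 0x584e; word=0x0000584e
[17+:15] state=-8934 & 0x7fff = 0x5d1a; word=0xba34584e
word = 0xba34584e → little-endian bytes:
  [0]=0x4e  [1]=0x58  [2]=0x34  [3]=0xba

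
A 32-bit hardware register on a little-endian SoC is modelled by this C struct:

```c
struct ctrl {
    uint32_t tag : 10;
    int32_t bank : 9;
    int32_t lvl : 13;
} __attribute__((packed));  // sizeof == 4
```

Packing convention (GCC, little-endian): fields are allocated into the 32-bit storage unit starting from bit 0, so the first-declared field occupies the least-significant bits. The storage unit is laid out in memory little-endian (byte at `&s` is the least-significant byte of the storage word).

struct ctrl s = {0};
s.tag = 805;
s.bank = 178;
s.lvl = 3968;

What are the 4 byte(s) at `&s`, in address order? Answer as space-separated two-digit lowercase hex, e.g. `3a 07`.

tag (10b) val=805 bits=0x325 at bit 0: 0x00000325
bank (9b) val=178 bits=0xb2 at bit 10: 0x0002cb25
lvl (13b) val=3968 bits=0xf80 at bit 19: 0x7c02cb25
word = 0x7c02cb25 → little-endian bytes:
  [0]=0x25  [1]=0xcb  [2]=0x02  [3]=0x7c

25 cb 02 7c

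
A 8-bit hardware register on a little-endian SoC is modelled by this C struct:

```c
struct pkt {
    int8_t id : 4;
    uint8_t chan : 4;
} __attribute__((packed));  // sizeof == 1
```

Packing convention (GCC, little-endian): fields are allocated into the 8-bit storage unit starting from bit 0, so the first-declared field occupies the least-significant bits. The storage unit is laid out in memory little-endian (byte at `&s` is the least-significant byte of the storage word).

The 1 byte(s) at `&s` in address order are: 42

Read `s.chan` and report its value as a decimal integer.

4

[0]=0x42 (little-endian) → word 0x42
id:4 @ bit 0 → (0x42>>0)&0xf = 0x2
chan:4 @ bit 4 → (0x42>>4)&0xf = 0x4  ←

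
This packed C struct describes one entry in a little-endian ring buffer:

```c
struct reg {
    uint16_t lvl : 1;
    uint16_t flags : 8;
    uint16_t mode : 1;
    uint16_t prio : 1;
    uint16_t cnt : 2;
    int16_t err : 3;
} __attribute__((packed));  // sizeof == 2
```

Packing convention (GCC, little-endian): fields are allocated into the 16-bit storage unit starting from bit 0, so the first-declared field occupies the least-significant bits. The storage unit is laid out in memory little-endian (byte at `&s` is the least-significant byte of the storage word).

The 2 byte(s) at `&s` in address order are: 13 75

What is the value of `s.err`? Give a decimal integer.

[0]=0x13 [1]=0x75 (little-endian) → word 0x7513
lvl [0+:1] = (word>>0) & 0x1 = 1
flags [1+:8] = (word>>1) & 0xff = 137
mode [9+:1] = (word>>9) & 0x1 = 0
prio [10+:1] = (word>>10) & 0x1 = 1
cnt [11+:2] = (word>>11) & 0x3 = 2
err [13+:3] = (word>>13) & 0x7 = 3  ←
err signed 3b, MSB=0: value = 3

3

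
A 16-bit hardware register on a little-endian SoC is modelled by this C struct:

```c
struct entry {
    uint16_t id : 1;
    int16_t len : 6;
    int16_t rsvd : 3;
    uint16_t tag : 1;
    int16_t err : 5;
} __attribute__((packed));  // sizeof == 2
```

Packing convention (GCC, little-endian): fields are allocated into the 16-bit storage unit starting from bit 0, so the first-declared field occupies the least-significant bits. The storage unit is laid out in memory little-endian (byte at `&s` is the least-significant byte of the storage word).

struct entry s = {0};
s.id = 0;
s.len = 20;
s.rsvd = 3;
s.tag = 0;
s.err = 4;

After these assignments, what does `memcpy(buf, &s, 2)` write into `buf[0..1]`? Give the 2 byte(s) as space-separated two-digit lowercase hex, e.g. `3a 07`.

id (1b) val=0 bits=0x0 at bit 0: 0x0000
len (6b) val=20 bits=0x14 at bit 1: 0x0028
rsvd (3b) val=3 bits=0x3 at bit 7: 0x01a8
tag (1b) val=0 bits=0x0 at bit 10: 0x01a8
err (5b) val=4 bits=0x4 at bit 11: 0x21a8
word = 0x21a8 → little-endian bytes:
  [0]=0xa8  [1]=0x21

a8 21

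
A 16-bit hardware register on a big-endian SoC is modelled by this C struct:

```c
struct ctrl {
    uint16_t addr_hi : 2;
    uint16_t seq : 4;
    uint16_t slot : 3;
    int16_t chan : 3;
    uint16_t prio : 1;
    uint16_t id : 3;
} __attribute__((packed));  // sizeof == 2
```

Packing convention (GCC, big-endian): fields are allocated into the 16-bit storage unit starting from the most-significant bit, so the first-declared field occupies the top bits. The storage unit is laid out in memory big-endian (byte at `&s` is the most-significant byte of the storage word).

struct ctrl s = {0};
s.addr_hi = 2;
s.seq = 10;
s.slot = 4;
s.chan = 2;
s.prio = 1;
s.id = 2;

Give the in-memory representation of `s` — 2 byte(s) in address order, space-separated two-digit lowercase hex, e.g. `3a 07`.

[14+:2] addr_hi=2 & 0x3 = 0x2; word=0x8000
[10+:4] seq=10 & 0xf = 0xa; word=0xa800
[7+:3] slot=4 & 0x7 = 0x4; word=0xaa00
[4+:3] chan=2 & 0x7 = 0x2; word=0xaa20
[3+:1] prio=1 & 0x1 = 0x1; word=0xaa28
[0+:3] id=2 & 0x7 = 0x2; word=0xaa2a
word = 0xaa2a → big-endian bytes:
  [0]=0xaa  [1]=0x2a

aa 2a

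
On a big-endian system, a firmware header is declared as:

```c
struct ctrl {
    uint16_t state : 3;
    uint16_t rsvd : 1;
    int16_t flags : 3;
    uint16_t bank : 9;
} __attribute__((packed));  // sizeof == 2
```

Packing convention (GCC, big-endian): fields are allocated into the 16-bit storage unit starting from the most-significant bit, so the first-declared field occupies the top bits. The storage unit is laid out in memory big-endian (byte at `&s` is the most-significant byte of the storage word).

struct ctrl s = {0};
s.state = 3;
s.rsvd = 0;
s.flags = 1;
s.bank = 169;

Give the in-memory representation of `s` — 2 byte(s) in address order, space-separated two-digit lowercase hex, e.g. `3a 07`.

state:3 = 3 → 0x3 << 13 → word 0x6000
rsvd:1 = 0 → 0x0 << 12 → word 0x6000
flags:3 = 1 → 0x1 << 9 → word 0x6200
bank:9 = 169 → 0xa9 << 0 → word 0x62a9
word = 0x62a9 → big-endian bytes:
  [0]=0x62  [1]=0xa9

62 a9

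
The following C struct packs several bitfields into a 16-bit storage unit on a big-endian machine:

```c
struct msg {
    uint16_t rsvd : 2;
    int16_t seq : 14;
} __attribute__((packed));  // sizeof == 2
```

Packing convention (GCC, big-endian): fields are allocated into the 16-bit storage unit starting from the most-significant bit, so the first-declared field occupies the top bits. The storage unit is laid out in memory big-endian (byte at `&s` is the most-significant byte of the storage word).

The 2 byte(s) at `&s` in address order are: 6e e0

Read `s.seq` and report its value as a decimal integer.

-4384

[0]=0x6e [1]=0xe0 (big-endian) → word 0x6ee0
rsvd [14+:2] = (word>>14) & 0x3 = 1
seq [0+:14] = (word>>0) & 0x3fff = 12000  ←
seq signed 14b, MSB=1: 12000 - 16384 = -4384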